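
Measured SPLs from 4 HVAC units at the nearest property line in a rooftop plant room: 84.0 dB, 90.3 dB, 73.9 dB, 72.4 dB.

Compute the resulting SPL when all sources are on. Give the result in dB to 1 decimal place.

Σ 10^(Lᵢ/10) = 1.365e+09.
Combined level = 10 log₁₀(1.365e+09) = 91.4 dB.

91.4 dB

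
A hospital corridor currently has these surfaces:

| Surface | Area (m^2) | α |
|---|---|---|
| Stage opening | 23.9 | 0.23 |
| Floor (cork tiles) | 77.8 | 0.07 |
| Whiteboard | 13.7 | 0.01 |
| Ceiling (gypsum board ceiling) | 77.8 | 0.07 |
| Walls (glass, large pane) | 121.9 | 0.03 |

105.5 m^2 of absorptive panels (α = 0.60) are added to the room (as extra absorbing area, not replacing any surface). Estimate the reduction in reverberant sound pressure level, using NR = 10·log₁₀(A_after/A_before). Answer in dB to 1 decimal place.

Summing Sᵢαᵢ: 5.497 + 5.446 + 0.137 + 5.446 + 3.657 → A_before = 20.183 sabins.
Added absorption = 105.5 × 0.60 = 63.300 sabins.
A_after = 20.183 + 63.300 = 83.483 sabins.
Reduction = 10 log₁₀(A_after/A_before) = 10 log₁₀(4.1363) = 6.2 dB.

6.2 dB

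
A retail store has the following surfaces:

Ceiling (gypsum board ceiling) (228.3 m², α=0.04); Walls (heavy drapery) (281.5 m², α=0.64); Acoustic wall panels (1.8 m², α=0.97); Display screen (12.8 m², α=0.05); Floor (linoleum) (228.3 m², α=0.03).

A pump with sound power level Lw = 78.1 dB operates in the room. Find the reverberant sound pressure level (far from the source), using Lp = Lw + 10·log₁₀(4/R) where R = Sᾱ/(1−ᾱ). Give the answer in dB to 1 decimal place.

A = 198.527 sabins; S = 752.7 m².
ᾱ = 198.527/752.7 = 0.2638; R = Sᾱ/(1−ᾱ) = 198.527/(1−0.2638) = 269.664 m².
Lp = 78.1 + 10·log₁₀(4/269.664) = 78.1 + (-18.29) = 59.8 dB.

59.8 dB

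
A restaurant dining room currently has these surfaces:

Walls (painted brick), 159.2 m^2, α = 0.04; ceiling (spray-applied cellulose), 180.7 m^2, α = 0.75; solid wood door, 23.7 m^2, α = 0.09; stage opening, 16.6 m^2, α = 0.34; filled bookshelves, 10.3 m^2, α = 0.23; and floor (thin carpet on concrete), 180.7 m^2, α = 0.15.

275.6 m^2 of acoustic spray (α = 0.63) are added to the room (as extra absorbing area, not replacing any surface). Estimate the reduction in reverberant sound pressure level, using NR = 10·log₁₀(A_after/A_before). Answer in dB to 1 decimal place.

Total absorption A_before = 159.2×0.04 + 180.7×0.75 + 23.7×0.09 + 16.6×0.34 + 10.3×0.23 + 180.7×0.15
  = 6.368 + 135.525 + 2.133 + 5.644 + 2.369 + 27.105 = 179.144 m^2 sabins.
Added absorption = 275.6 × 0.63 = 173.628 sabins.
A_after = 179.144 + 173.628 = 352.772 sabins.
Reduction = 10 log₁₀(A_after/A_before) = 10 log₁₀(1.9692) = 2.9 dB.

2.9 dB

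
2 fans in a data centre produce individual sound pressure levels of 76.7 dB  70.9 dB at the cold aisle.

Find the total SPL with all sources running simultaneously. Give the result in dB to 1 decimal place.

77.7 dB

Sum in the linear (power) domain: Σ 10^(Lᵢ/10) = 10^(76.7/10) + 10^(70.9/10) = 5.908e+07.
Combined level = 10 log₁₀(5.908e+07) = 77.7 dB.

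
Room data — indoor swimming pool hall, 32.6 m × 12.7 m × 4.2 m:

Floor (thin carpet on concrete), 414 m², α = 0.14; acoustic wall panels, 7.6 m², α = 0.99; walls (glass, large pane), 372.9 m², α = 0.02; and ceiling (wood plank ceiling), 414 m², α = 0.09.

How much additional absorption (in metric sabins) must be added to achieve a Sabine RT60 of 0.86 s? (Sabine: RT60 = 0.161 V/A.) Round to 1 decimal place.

Summing Sᵢαᵢ: 57.960 + 7.524 + 7.458 + 37.260 → A₁ = 110.202 sabins.
Target A₂ = 0.161·1738.884/0.86 = 325.535 sabins (V = 1738.884 m³).
Additional absorption ΔA = 325.535 − 110.202 = 215.3 sabins.

215.3 sabins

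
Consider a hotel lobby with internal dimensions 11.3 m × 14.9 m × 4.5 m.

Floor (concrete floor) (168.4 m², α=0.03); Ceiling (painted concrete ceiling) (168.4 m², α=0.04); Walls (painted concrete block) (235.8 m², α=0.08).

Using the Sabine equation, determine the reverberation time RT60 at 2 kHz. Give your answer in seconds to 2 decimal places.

3.98 seconds

Summing Sᵢαᵢ: 5.052 + 6.736 + 18.864 → A = 30.652 sabins.
Volume V = 11.3 × 14.9 × 4.5 = 757.665 m³.
RT60 = 0.161 · V / A = 0.161 × 757.665 / 30.652 = 3.98 s.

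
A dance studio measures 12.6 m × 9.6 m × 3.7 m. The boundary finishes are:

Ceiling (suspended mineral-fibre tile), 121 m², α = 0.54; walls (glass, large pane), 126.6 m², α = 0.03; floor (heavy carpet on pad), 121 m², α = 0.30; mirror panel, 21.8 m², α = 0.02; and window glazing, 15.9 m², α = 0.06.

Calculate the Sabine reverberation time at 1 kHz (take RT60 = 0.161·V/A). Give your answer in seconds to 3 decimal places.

Equivalent absorption area: A = 121·0.54 + 126.6·0.03 + 121·0.30 + 21.8·0.02 + 15.9·0.06 = 106.828 m².
Room volume: 447.552 m³.
Sabine: RT60 = 0.161 × 447.552 / 106.828 = 0.675 s.

0.675 s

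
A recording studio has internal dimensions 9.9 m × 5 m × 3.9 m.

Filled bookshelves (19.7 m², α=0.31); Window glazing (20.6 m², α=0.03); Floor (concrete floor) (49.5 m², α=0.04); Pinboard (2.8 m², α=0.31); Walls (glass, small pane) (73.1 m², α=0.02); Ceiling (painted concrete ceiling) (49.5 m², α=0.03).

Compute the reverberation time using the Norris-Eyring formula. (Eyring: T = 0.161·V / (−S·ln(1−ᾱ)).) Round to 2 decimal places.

S = Σ Sᵢ = 215.2 m².
Absorption A = 19.7·0.31 + 20.6·0.03 + 49.5·0.04 + 2.8·0.31 + 73.1·0.02 + 49.5·0.03 = 12.520 sabins.
ᾱ = 12.520 / 215.2 = 0.0582.
−S·ln(1−ᾱ) = −215.2 × ln(1 − 0.0582) = 12.904.
V = 9.9 × 5 × 3.9 = 193.05 m³.
RT60 = 0.161 × 193.05 / 12.904 = 2.41 s.

2.41 seconds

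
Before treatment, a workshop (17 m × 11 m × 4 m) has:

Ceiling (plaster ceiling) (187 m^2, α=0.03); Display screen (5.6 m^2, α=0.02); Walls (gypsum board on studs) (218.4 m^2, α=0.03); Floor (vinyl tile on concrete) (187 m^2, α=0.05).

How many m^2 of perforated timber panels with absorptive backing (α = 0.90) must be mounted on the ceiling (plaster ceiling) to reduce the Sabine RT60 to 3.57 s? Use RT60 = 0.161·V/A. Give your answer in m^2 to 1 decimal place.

A₁ = Σ Sᵢαᵢ = 187×0.03 + 5.6×0.02 + 218.4×0.03 + 187×0.05 = 21.624 sabins.
V = 748 m³. Target absorption A₂ = 0.161 × 748 / 3.57 = 33.733 sabins.
ΔA needed = 33.733 − 21.624 = 12.109 sabins.
Net gain per m^2: Δα = 0.90 − 0.03 = 0.87.
Panel area = 12.109 / 0.87 = 13.9 m^2.

13.9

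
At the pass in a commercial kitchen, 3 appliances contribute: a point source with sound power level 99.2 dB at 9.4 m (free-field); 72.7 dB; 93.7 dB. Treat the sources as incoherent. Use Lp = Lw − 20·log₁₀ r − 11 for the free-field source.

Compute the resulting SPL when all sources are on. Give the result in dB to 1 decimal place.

Source at 9.4 m: Lp = 99.2 − 20·log₁₀(9.4) − 11 = 68.7 dB.
Converting to relative power and adding: 10^(68.7/10) + 10^(72.7/10) + 10^(93.7/10) = 2.37e+09.
L_total = 10·log₁₀(2.37e+09) = 93.7 dB.

93.7 dB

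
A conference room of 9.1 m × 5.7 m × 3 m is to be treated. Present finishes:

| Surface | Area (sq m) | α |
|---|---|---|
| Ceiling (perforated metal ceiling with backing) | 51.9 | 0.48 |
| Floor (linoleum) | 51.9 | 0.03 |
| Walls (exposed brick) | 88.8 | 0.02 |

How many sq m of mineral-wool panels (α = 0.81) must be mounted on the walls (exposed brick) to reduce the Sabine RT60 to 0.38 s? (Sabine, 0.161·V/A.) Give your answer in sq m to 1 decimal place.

47.7

Summing Sᵢαᵢ: 24.912 + 1.557 + 1.776 → A₁ = 28.245 sabins.
Required A₂ = 0.161·155.61/0.38 = 65.930 sabins.
Absorption to add: 65.930 − 28.245 = 37.685 sabins.
Net gain per sq m: Δα = 0.81 − 0.02 = 0.79.
Area = ΔA/Δα = 37.685/0.79 = 47.7 sq m.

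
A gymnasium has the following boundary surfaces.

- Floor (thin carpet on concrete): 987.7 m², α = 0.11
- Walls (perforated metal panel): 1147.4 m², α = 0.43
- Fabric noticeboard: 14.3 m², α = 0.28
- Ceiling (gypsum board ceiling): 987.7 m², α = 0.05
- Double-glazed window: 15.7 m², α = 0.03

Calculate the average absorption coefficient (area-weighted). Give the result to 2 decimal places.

Total surface area S = 3152.8 m².
A = 987.7*0.11 + 1147.4*0.43 + 14.3*0.28 + 987.7*0.05 + 15.7*0.03 = 655.889 sabins.
ᾱ = 655.889 / 3152.8 = 0.21.

0.21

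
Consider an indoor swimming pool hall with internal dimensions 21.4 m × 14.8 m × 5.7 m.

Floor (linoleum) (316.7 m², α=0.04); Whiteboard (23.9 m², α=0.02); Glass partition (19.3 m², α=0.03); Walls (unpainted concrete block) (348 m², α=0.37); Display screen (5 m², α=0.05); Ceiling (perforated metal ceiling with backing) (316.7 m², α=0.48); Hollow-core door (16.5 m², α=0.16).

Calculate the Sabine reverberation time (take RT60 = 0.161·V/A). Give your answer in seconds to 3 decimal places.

A = Σ Sᵢαᵢ = 316.7·0.04 + 23.9·0.02 + 19.3·0.03 + 348·0.37 + 5·0.05 + 316.7·0.48 + 16.5·0.16 = 297.391 sabins.
Room volume: 1805.304 m³.
Sabine: RT60 = 0.161 × 1805.304 / 297.391 = 0.977 s.

0.977 s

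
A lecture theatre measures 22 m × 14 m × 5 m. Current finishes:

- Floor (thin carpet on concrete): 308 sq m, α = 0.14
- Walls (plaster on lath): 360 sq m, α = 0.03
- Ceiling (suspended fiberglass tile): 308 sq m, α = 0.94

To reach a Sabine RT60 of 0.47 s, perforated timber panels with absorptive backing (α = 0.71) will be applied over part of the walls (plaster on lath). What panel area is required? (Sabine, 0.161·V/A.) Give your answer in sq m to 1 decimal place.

270.7

Summing Sᵢαᵢ: 43.120 + 10.800 + 289.520 → A₁ = 343.440 sabins.
Required A₂ = 0.161·1540/0.47 = 527.532 sabins.
ΔA needed = 527.532 − 343.440 = 184.092 sabins.
Net gain per sq m: Δα = 0.71 − 0.03 = 0.68.
Panel area = 184.092 / 0.68 = 270.7 sq m.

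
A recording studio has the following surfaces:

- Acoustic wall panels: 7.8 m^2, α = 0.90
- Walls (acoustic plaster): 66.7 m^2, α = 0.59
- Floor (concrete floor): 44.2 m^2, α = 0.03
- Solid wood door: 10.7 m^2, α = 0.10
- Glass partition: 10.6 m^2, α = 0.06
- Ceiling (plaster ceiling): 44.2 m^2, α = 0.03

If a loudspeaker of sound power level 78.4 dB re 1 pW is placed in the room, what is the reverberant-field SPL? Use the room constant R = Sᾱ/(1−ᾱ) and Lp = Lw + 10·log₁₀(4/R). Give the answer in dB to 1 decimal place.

Σ(Sᵢαᵢ) = 7.8×0.90 + 66.7×0.59 + 44.2×0.03 + 10.7×0.10 + 10.6×0.06 + 44.2×0.03 = 50.731; total area S = 184.2 m^2.
ᾱ = 50.731/184.2 = 0.2754; R = Sᾱ/(1−ᾱ) = 50.731/(1−0.2754) = 70.012 m^2.
Lp = 78.4 + 10·log₁₀(4/70.012) = 78.4 + (-12.43) = 66.0 dB.

66.0 dB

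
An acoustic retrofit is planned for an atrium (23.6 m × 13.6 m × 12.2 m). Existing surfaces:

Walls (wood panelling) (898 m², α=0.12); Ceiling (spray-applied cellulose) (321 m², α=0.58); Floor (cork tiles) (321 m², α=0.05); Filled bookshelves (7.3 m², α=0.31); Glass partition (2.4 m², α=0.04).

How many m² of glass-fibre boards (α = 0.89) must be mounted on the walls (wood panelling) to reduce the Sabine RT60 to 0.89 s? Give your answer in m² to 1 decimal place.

Total absorption A₁ = 898·0.12 + 321·0.58 + 321·0.05 + 7.3·0.31 + 2.4·0.04
  = 107.760 + 186.180 + 16.050 + 2.263 + 0.096 = 312.349 m² sabins.
V = 3915.712 m³. Target absorption A₂ = 0.161 × 3915.712 / 0.89 = 708.348 sabins.
Absorption to add: 708.348 − 312.349 = 395.999 sabins.
Each m² of panel replacing the walls (wood panelling) adds (0.89 − 0.12) = 0.77 sabins.
Area = ΔA/Δα = 395.999/0.77 = 514.3 m².

514.3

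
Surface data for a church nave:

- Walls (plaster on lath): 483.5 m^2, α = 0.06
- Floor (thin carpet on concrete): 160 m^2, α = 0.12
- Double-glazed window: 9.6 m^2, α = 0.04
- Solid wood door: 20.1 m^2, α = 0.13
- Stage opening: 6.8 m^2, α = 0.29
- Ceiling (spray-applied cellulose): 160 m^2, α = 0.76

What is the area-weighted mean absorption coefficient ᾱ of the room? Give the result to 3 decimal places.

S = Σ Sᵢ = 483.5 + 160 + 9.6 + 20.1 + 6.8 + 160 = 840.0 m^2.
Weighted sum Σ Sα = 174.779.
ᾱ = A/S = 0.208.

0.208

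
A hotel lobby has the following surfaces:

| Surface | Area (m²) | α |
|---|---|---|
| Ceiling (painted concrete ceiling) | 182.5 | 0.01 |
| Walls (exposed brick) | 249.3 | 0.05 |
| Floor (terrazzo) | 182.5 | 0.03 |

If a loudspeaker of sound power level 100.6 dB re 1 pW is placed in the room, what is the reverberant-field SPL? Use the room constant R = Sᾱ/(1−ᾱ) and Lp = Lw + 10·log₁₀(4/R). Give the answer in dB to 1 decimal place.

Σ(Sᵢαᵢ) = 182.5×0.01 + 249.3×0.05 + 182.5×0.03 = 19.765; total area S = 614.3 m².
ᾱ = 0.0322, so room constant R = A/(1−ᾱ) = 20.423 m².
Lp = Lw + 10 log₁₀(4/R) = 100.6 -7.08 = 93.5 dB.

93.5 dB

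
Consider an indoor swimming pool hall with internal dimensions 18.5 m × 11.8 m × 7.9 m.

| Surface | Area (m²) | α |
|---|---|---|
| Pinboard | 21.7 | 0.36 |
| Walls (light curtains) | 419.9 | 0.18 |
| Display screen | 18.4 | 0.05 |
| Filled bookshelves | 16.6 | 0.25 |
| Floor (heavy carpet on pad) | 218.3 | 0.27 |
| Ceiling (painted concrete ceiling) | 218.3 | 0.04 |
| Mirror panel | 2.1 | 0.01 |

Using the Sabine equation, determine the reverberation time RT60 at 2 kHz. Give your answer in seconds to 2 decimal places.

1.78 s

Total absorption A = 21.7×0.36 + 419.9×0.18 + 18.4×0.05 + 16.6×0.25 + 218.3×0.27 + 218.3×0.04 + 2.1×0.01
  = 7.812 + 75.582 + 0.920 + 4.150 + 58.941 + 8.732 + 0.021 = 156.158 m² sabins.
Room volume: 1724.57 m³.
T = 0.161 V/A = 0.161·1724.57/156.158 = 1.78 s.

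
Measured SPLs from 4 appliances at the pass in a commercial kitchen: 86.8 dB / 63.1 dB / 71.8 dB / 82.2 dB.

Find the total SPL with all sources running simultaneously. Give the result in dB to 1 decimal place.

88.2 dB

Σ 10^(Lᵢ/10) = 6.618e+08.
Back to dB: 10·log₁₀ Σ = 88.2 dB.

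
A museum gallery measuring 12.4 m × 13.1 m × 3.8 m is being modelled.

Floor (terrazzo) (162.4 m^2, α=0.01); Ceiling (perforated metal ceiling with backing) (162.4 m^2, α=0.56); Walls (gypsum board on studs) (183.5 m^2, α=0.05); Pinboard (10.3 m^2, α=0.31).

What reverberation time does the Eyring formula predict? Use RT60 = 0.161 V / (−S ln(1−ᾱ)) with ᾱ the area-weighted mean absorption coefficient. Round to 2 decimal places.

0.85 s

Total surface area S = 162.4 + 162.4 + 183.5 + 10.3 = 518.6 m^2.
Absorption A = 162.4×0.01 + 162.4×0.56 + 183.5×0.05 + 10.3×0.31 = 104.936 sabins.
ᾱ = 104.936 / 518.6 = 0.2023.
Eyring denominator: −S ln(1−ᾱ) = 117.215.
V = 12.4 × 13.1 × 3.8 = 617.272 m³.
T = 0.161·V/[−S·ln(1−ᾱ)] = 0.161·617.272/117.215 = 0.85 s.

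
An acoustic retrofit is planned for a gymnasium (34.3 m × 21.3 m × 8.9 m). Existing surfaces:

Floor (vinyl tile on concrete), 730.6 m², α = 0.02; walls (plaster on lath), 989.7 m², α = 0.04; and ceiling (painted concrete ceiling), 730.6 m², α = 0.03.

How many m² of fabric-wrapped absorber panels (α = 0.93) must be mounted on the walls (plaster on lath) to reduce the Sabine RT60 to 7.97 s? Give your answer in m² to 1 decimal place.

62.1

Equivalent absorption area: A₁ = 730.6×0.02 + 989.7×0.04 + 730.6×0.03 = 76.118 m².
Required A₂ = 0.161·6502.251/7.97 = 131.350 sabins.
Absorption to add: 131.350 − 76.118 = 55.232 sabins.
Net gain per m²: Δα = 0.93 − 0.04 = 0.89.
Panel area = 55.232 / 0.89 = 62.1 m².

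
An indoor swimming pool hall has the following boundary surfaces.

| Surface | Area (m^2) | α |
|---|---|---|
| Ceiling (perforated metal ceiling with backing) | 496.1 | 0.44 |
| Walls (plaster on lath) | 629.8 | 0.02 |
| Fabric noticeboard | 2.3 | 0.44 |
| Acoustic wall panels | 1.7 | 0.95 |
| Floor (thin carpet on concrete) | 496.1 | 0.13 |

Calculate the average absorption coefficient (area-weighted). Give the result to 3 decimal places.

0.183

Total surface area S = 1626.0 m^2.
A = 496.1·0.44 + 629.8·0.02 + 2.3·0.44 + 1.7·0.95 + 496.1·0.13 = 298.000 sabins.
ᾱ = A/S = 0.183.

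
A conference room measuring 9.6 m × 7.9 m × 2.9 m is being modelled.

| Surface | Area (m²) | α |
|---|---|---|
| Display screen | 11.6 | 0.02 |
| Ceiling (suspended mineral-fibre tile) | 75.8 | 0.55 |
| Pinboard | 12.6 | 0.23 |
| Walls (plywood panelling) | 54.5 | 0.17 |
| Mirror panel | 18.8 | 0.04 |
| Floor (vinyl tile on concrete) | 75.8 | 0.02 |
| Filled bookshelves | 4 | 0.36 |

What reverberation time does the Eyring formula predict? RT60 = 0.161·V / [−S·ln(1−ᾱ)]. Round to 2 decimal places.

Total surface area S = 11.6 + 75.8 + 12.6 + 54.5 + 18.8 + 75.8 + 4 = 253.1 m².
Absorption A = 11.6×0.02 + 75.8×0.55 + 12.6×0.23 + 54.5×0.17 + 18.8×0.04 + 75.8×0.02 + 4×0.36 = 57.793 sabins.
ᾱ = 57.793 / 253.1 = 0.2283.
−S·ln(1−ᾱ) = −253.1 × ln(1 − 0.2283) = 65.593.
V = 9.6 × 7.9 × 2.9 = 219.936 m³.
T = 0.161·V/[−S·ln(1−ᾱ)] = 0.161·219.936/65.593 = 0.54 s.

0.54 s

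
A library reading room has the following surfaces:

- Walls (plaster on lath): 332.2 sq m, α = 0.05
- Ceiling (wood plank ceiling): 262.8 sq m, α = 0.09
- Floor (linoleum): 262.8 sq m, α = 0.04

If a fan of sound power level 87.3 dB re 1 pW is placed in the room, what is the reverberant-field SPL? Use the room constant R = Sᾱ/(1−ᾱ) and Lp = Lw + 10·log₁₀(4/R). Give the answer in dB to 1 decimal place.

76.0 dB

Σ(Sᵢαᵢ) = 332.2·0.05 + 262.8·0.09 + 262.8·0.04 = 50.774; total area S = 857.8 sq m.
ᾱ = 50.774/857.8 = 0.0592; R = Sᾱ/(1−ᾱ) = 50.774/(1−0.0592) = 53.969 sq m.
Lp = Lw + 10 log₁₀(4/R) = 87.3 -11.30 = 76.0 dB.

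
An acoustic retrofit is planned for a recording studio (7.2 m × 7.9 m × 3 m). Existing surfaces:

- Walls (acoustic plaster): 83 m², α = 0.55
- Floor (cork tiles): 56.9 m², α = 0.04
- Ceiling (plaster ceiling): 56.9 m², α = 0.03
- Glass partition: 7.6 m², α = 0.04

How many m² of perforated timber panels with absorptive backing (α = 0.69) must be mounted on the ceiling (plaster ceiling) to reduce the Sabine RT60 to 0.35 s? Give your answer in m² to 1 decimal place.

43.3

Total absorption A₁ = 83·0.55 + 56.9·0.04 + 56.9·0.03 + 7.6·0.04
  = 45.650 + 2.276 + 1.707 + 0.304 = 49.937 m² sabins.
V = 170.64 m³. Target absorption A₂ = 0.161 × 170.64 / 0.35 = 78.494 sabins.
ΔA needed = 78.494 − 49.937 = 28.557 sabins.
Net gain per m²: Δα = 0.69 − 0.03 = 0.66.
Panel area = 28.557 / 0.66 = 43.3 m².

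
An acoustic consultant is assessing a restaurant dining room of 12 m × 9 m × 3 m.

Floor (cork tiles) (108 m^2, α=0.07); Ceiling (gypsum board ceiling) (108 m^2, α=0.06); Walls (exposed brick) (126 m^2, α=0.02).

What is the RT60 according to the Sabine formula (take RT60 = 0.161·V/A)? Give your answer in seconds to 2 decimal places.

Equivalent absorption area: A = 108·0.07 + 108·0.06 + 126·0.02 = 16.560 m^2.
Room volume: 324 m³.
T = 0.161 V/A = 0.161·324/16.560 = 3.15 s.

3.15 seconds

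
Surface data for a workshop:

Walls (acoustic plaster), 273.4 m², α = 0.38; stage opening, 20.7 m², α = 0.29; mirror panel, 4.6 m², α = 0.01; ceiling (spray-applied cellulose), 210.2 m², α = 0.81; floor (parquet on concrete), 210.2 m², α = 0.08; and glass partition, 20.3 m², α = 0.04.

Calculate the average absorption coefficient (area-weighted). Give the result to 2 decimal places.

Total surface area S = 739.4 m².
A = 273.4×0.38 + 20.7×0.29 + 4.6×0.01 + 210.2×0.81 + 210.2×0.08 + 20.3×0.04 = 297.831 sabins.
ᾱ = A/S = 0.40.

0.40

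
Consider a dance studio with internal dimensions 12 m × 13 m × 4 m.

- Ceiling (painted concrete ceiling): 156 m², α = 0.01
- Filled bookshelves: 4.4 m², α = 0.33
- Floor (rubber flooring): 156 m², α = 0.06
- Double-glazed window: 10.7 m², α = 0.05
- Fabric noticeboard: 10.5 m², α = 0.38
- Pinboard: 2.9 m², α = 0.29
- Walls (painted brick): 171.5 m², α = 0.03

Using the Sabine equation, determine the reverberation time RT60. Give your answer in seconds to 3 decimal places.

4.390 s

A = Σ Sᵢαᵢ = 156·0.01 + 4.4·0.33 + 156·0.06 + 10.7·0.05 + 10.5·0.38 + 2.9·0.29 + 171.5·0.03 = 22.883 sabins.
V = 12·13·4 = 624 m³.
T = 0.161 V/A = 0.161·624/22.883 = 4.390 s.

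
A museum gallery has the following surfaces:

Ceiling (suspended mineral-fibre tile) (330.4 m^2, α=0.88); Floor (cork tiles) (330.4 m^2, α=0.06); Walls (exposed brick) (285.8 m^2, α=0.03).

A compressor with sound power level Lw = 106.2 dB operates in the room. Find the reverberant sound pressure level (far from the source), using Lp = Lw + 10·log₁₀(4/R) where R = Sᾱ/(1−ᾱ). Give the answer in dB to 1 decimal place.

Σ(Sᵢαᵢ) = 330.4·0.88 + 330.4·0.06 + 285.8·0.03 = 319.150; total area S = 946.6 m^2.
ᾱ = 319.150/946.6 = 0.3372; R = Sᾱ/(1−ᾱ) = 319.150/(1−0.3372) = 481.518 m^2.
Lp = Lw + 10 log₁₀(4/R) = 106.2 -20.81 = 85.4 dB.

85.4 dB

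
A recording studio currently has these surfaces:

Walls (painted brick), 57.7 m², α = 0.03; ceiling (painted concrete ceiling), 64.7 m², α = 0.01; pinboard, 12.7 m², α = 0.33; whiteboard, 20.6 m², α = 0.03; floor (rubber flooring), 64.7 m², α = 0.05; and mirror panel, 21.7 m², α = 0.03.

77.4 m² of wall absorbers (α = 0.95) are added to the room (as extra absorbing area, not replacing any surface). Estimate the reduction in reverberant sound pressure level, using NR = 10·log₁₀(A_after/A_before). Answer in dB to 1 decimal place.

8.8 dB

Summing Sᵢαᵢ: 1.731 + 0.647 + 4.191 + 0.618 + 3.235 + 0.651 → A_before = 11.073 sabins.
Treatment contributes 77.4·0.95 = 73.530 sabins.
New total A_after = 84.603 sabins.
NR = 10·log₁₀(84.603/11.073) = 8.8 dB.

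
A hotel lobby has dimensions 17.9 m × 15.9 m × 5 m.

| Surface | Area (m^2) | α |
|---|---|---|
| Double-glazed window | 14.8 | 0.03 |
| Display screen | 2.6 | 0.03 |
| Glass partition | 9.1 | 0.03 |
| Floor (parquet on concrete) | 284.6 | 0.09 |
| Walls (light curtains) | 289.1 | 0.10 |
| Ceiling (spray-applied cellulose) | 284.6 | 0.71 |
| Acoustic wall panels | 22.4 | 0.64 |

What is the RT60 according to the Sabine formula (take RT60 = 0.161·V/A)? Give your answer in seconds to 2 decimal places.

0.84 sec

Summing Sᵢαᵢ: 0.444 + 0.078 + 0.273 + 25.614 + 28.910 + 202.066 + 14.336 → A = 271.721 sabins.
Room volume: 1423.05 m³.
RT60 = 0.161 · V / A = 0.161 × 1423.05 / 271.721 = 0.84 s.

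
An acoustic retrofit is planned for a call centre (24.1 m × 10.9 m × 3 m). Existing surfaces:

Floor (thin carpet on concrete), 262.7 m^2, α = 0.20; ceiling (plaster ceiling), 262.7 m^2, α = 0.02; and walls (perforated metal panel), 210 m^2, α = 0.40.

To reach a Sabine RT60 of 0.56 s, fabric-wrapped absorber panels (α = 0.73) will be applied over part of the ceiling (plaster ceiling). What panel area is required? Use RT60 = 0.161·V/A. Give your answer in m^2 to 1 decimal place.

Summing Sᵢαᵢ: 52.540 + 5.254 + 84.000 → A₁ = 141.794 sabins.
V = 788.07 m³. Target absorption A₂ = 0.161 × 788.07 / 0.56 = 226.570 sabins.
ΔA needed = 226.570 − 141.794 = 84.776 sabins.
Net gain per m^2: Δα = 0.73 − 0.02 = 0.71.
Area = ΔA/Δα = 84.776/0.71 = 119.4 m^2.

119.4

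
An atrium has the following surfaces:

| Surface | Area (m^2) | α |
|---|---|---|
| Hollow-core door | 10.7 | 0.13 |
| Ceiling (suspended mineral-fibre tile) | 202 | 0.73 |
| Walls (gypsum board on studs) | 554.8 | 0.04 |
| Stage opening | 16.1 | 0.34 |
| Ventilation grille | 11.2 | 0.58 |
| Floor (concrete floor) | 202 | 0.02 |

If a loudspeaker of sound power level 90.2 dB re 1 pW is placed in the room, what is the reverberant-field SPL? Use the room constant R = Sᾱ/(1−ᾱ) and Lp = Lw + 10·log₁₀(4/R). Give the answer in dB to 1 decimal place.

A = 187.053 sabins; S = 996.8 m^2.
ᾱ = 187.053/996.8 = 0.1877; R = Sᾱ/(1−ᾱ) = 187.053/(1−0.1877) = 230.276 m^2.
Lp = Lw + 10 log₁₀(4/R) = 90.2 -17.60 = 72.6 dB.

72.6 dB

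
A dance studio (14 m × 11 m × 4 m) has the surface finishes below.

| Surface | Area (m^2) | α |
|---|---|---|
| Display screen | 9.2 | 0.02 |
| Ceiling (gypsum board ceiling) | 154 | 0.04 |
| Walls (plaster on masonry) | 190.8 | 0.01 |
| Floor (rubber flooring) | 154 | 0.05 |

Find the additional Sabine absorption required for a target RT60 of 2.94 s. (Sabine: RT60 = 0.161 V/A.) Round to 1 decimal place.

17.8 sabins

Summing Sᵢαᵢ: 0.184 + 6.160 + 1.908 + 7.700 → A₁ = 15.952 sabins.
For T = 2.94 s, need A₂ = 0.161·V/T = 0.161·616/2.94 = 33.733 sabins.
Additional absorption ΔA = 33.733 − 15.952 = 17.8 sabins.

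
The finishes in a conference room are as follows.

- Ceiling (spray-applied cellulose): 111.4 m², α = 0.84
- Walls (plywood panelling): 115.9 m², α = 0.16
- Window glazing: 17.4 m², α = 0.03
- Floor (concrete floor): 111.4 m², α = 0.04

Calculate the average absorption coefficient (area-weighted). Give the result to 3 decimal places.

S = Σ Sᵢ = 111.4 + 115.9 + 17.4 + 111.4 = 356.1 m².
A = 111.4×0.84 + 115.9×0.16 + 17.4×0.03 + 111.4×0.04 = 117.098 sabins.
ᾱ = 117.098 / 356.1 = 0.329.

0.329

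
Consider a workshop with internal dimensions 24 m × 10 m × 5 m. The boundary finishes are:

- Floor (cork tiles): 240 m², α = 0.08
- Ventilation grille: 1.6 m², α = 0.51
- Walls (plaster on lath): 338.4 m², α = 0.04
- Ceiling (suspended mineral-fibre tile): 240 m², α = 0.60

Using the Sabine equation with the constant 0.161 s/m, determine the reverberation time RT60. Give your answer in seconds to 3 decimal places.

Total absorption A = 240*0.08 + 1.6*0.51 + 338.4*0.04 + 240*0.60
  = 19.200 + 0.816 + 13.536 + 144.000 = 177.552 m² sabins.
Room volume: 1200 m³.
RT60 = 0.161 · V / A = 0.161 × 1200 / 177.552 = 1.088 s.

1.088 s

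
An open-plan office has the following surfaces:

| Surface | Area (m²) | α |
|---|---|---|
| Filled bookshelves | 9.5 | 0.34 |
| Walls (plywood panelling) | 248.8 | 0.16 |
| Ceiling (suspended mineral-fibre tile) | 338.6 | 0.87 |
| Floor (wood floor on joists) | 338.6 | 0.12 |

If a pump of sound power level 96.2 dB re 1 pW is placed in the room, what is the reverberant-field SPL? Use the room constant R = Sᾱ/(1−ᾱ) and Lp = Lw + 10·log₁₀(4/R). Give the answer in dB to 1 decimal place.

Σ(Sᵢαᵢ) = 9.5×0.34 + 248.8×0.16 + 338.6×0.87 + 338.6×0.12 = 378.252; total area S = 935.5 m².
ᾱ = 378.252/935.5 = 0.4043; R = Sᾱ/(1−ᾱ) = 378.252/(1−0.4043) = 634.971 m².
Lp = Lw + 10 log₁₀(4/R) = 96.2 -22.01 = 74.2 dB.

74.2 dB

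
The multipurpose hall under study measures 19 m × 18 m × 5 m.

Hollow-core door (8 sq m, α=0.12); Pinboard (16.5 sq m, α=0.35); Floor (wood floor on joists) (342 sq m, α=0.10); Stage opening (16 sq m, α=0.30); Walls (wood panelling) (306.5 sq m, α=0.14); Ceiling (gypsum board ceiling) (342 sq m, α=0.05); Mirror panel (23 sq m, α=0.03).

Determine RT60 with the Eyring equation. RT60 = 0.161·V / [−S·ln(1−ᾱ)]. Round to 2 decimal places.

Total surface area S = 8 + 16.5 + 342 + 16 + 306.5 + 342 + 23 = 1054.0 sq m.
Σ(Sᵢαᵢ) = 8×0.12 + 16.5×0.35 + 342×0.10 + 16×0.30 + 306.5×0.14 + 342×0.05 + 23×0.03 = 106.435.
ᾱ = 106.435 / 1054.0 = 0.1010.
−S·ln(1−ᾱ) = −1054.0 × ln(1 − 0.1010) = 112.222.
V = 19 × 18 × 5 = 1710 m³.
RT60 = 0.161 × 1710 / 112.222 = 2.45 s.

2.45 s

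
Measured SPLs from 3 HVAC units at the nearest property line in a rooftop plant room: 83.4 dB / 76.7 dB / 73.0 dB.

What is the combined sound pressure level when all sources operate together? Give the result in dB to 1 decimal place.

Sum in the linear (power) domain: Σ 10^(Lᵢ/10) = 10^(83.4/10) + 10^(76.7/10) + 10^(73.0/10) = 2.855e+08.
Back to dB: 10·log₁₀ Σ = 84.6 dB.

84.6 dB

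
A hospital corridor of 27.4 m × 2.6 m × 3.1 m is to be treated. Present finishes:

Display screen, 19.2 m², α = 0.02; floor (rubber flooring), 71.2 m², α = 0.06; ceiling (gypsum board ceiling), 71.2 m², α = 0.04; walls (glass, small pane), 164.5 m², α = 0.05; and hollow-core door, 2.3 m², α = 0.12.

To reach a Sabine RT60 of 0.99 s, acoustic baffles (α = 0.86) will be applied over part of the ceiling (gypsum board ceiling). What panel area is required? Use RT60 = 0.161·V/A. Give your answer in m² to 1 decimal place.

24.3

Summing Sᵢαᵢ: 0.384 + 4.272 + 2.848 + 8.225 + 0.276 → A₁ = 16.005 sabins.
Required A₂ = 0.161·220.844/0.99 = 35.915 sabins.
Absorption to add: 35.915 − 16.005 = 19.910 sabins.
Net gain per m²: Δα = 0.86 − 0.04 = 0.82.
Panel area = 19.910 / 0.82 = 24.3 m².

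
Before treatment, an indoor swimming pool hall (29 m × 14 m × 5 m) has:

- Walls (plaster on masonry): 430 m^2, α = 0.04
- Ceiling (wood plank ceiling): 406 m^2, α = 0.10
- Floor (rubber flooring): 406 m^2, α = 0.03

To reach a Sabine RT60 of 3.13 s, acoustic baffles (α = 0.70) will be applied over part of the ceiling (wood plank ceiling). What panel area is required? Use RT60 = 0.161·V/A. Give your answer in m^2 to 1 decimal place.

57.4

Summing Sᵢαᵢ: 17.200 + 40.600 + 12.180 → A₁ = 69.980 sabins.
V = 2030 m³. Target absorption A₂ = 0.161 × 2030 / 3.13 = 104.419 sabins.
ΔA needed = 104.419 − 69.980 = 34.439 sabins.
Each m^2 of panel replacing the ceiling (wood plank ceiling) adds (0.70 − 0.10) = 0.60 sabins.
Area = ΔA/Δα = 34.439/0.60 = 57.4 m^2.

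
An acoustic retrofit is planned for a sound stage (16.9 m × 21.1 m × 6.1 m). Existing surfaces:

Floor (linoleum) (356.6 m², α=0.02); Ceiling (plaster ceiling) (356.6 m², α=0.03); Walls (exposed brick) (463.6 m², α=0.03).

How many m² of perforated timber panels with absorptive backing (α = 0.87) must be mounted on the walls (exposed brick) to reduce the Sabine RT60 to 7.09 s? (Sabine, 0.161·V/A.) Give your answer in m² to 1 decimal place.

Equivalent absorption area: A₁ = 356.6·0.02 + 356.6·0.03 + 463.6·0.03 = 31.738 m².
V = 2175.199 m³. Target absorption A₂ = 0.161 × 2175.199 / 7.09 = 49.395 sabins.
ΔA needed = 49.395 − 31.738 = 17.657 sabins.
Net gain per m²: Δα = 0.87 − 0.03 = 0.84.
Area = ΔA/Δα = 17.657/0.84 = 21.0 m².

21.0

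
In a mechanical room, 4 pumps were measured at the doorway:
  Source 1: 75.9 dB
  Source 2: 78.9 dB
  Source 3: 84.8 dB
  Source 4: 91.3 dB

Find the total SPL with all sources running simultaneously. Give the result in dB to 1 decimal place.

Σ 10^(Lᵢ/10) = 1.767e+09.
L_total = 10·log₁₀(1.767e+09) = 92.5 dB.

92.5 dB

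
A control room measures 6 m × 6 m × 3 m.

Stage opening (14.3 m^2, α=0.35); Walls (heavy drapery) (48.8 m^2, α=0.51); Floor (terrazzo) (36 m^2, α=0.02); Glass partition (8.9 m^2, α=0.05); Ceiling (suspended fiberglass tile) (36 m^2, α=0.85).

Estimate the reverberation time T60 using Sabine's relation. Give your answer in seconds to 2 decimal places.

0.28 s

Equivalent absorption area: A = 14.3·0.35 + 48.8·0.51 + 36·0.02 + 8.9·0.05 + 36·0.85 = 61.658 m^2.
Room volume: 108 m³.
Sabine: RT60 = 0.161 × 108 / 61.658 = 0.28 s.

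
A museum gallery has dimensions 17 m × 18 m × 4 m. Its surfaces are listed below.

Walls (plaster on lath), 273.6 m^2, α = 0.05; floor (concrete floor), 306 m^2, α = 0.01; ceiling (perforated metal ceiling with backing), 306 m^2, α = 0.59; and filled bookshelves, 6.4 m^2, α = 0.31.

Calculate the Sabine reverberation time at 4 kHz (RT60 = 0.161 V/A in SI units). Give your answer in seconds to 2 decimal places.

0.99 sec

Total absorption A = 273.6·0.05 + 306·0.01 + 306·0.59 + 6.4·0.31
  = 13.680 + 3.060 + 180.540 + 1.984 = 199.264 m^2 sabins.
Volume V = 17 × 18 × 4 = 1224 m³.
Sabine: RT60 = 0.161 × 1224 / 199.264 = 0.99 s.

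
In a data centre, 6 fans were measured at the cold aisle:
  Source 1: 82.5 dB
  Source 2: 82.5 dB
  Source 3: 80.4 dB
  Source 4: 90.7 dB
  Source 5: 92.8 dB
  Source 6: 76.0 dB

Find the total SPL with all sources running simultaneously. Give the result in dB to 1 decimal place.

95.5 dB

Σ 10^(Lᵢ/10) = 3.585e+09.
Back to dB: 10·log₁₀ Σ = 95.5 dB.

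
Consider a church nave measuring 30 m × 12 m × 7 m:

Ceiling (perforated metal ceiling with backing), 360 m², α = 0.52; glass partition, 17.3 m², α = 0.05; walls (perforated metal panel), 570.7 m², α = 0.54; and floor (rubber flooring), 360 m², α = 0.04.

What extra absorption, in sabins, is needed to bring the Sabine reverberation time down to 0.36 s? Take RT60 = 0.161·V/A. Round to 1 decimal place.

616.4 sabins

Total absorption A₁ = 360·0.52 + 17.3·0.05 + 570.7·0.54 + 360·0.04
  = 187.200 + 0.865 + 308.178 + 14.400 = 510.643 m² sabins.
Target A₂ = 0.161·2520/0.36 = 1127.000 sabins (V = 2520 m³).
ΔA = A₂ − A₁ = 1127.000 − 510.643 = 616.4 sabins.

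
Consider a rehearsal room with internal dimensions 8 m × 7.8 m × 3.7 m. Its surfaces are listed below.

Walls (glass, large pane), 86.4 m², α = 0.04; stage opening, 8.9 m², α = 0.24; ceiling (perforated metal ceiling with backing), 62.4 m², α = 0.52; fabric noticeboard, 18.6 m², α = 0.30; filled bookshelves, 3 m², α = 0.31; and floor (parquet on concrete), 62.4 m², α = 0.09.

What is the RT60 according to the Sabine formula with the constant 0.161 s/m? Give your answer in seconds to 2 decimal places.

0.74 sec

A = Σ Sᵢαᵢ = 86.4×0.04 + 8.9×0.24 + 62.4×0.52 + 18.6×0.30 + 3×0.31 + 62.4×0.09 = 50.166 sabins.
Volume V = 8 × 7.8 × 3.7 = 230.88 m³.
T = 0.161 V/A = 0.161·230.88/50.166 = 0.74 s.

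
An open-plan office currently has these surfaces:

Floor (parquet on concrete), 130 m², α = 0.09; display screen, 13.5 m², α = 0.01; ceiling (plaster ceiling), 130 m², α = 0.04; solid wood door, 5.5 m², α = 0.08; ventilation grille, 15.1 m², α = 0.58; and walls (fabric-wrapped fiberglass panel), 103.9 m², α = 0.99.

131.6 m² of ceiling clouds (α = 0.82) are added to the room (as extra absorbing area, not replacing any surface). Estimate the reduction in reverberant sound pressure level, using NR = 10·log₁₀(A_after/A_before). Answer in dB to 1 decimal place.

Total absorption A_before = 130*0.09 + 13.5*0.01 + 130*0.04 + 5.5*0.08 + 15.1*0.58 + 103.9*0.99
  = 11.700 + 0.135 + 5.200 + 0.440 + 8.758 + 102.861 = 129.094 m² sabins.
Treatment contributes 131.6·0.82 = 107.912 sabins.
A_after = 129.094 + 107.912 = 237.006 sabins.
NR = 10·log₁₀(237.006/129.094) = 2.6 dB.

2.6 dB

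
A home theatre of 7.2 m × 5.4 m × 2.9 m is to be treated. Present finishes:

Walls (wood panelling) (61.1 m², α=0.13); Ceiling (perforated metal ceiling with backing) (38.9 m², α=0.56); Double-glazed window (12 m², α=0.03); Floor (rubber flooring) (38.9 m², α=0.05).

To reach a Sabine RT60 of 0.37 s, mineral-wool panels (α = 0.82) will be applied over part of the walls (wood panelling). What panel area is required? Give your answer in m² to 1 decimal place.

Equivalent absorption area: A₁ = 61.1·0.13 + 38.9·0.56 + 12·0.03 + 38.9·0.05 = 32.032 m².
V = 112.752 m³. Target absorption A₂ = 0.161 × 112.752 / 0.37 = 49.062 sabins.
ΔA needed = 49.062 − 32.032 = 17.030 sabins.
Each m² of panel replacing the walls (wood panelling) adds (0.82 − 0.13) = 0.69 sabins.
Panel area = 17.030 / 0.69 = 24.7 m².

24.7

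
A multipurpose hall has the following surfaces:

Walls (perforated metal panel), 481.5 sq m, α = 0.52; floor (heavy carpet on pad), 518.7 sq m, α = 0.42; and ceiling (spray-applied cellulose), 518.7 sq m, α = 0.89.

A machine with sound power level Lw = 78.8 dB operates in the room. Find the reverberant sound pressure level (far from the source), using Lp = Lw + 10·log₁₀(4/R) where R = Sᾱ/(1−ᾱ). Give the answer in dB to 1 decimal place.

51.0 dB

Σ(Sᵢαᵢ) = 481.5×0.52 + 518.7×0.42 + 518.7×0.89 = 929.877; total area S = 1518.9 sq m.
ᾱ = 929.877/1518.9 = 0.6122; R = Sᾱ/(1−ᾱ) = 929.877/(1−0.6122) = 2397.826 sq m.
Lp = 78.8 + 10·log₁₀(4/2397.826) = 78.8 + (-27.78) = 51.0 dB.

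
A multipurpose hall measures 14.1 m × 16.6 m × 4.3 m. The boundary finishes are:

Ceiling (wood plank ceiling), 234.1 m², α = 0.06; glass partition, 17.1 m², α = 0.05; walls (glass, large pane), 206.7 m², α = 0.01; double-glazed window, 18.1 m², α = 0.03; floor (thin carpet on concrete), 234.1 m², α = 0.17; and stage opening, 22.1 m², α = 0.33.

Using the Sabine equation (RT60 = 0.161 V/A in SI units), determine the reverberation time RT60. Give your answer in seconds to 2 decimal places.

Summing Sᵢαᵢ: 14.046 + 0.855 + 2.067 + 0.543 + 39.797 + 7.293 → A = 64.601 sabins.
Room volume: 1006.458 m³.
Sabine: RT60 = 0.161 × 1006.458 / 64.601 = 2.51 s.

2.51 s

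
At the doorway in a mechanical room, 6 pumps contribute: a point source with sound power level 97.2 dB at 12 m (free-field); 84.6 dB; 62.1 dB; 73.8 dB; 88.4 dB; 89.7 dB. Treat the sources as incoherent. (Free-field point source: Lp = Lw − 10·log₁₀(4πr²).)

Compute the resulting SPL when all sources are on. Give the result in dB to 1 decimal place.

92.9 dB

Source at 12 m: Lp = 97.2 − 10·log₁₀(4π·12²) = 97.2 − 10·log₁₀(1809.557) = 64.6 dB.
Σ 10^(Lᵢ/10) = 1.942e+09.
Back to dB: 10·log₁₀ Σ = 92.9 dB.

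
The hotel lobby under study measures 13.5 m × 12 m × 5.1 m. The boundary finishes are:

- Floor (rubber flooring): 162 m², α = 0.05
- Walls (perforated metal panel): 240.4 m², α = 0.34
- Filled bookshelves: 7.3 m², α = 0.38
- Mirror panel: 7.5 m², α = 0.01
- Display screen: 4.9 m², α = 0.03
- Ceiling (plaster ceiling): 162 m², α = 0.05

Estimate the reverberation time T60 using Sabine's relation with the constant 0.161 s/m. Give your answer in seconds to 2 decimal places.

Summing Sᵢαᵢ: 8.100 + 81.736 + 2.774 + 0.075 + 0.147 + 8.100 → A = 100.932 sabins.
Volume V = 13.5 × 12 × 5.1 = 826.2 m³.
Sabine: RT60 = 0.161 × 826.2 / 100.932 = 1.32 s.

1.32 s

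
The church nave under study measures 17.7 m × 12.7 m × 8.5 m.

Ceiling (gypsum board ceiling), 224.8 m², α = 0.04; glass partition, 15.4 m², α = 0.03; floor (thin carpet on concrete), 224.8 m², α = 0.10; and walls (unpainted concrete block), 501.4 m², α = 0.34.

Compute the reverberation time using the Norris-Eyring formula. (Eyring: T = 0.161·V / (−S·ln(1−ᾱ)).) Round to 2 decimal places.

Total surface area S = 224.8 + 15.4 + 224.8 + 501.4 = 966.4 m².
Σ(Sᵢαᵢ) = 224.8×0.04 + 15.4×0.03 + 224.8×0.10 + 501.4×0.34 = 202.410.
Mean coefficient ᾱ = A/S = 0.2094.
Eyring denominator: −S ln(1−ᾱ) = 227.068.
V = 17.7 × 12.7 × 8.5 = 1910.715 m³.
T = 0.161·V/[−S·ln(1−ᾱ)] = 0.161·1910.715/227.068 = 1.35 s.

1.35 s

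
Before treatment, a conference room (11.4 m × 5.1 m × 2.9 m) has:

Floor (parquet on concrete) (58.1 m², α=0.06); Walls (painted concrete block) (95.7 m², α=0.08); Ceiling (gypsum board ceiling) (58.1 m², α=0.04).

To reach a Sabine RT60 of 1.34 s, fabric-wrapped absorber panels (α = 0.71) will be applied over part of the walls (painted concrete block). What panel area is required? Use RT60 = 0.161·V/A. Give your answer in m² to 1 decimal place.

10.8

Equivalent absorption area: A₁ = 58.1*0.06 + 95.7*0.08 + 58.1*0.04 = 13.466 m².
V = 168.606 m³. Target absorption A₂ = 0.161 × 168.606 / 1.34 = 20.258 sabins.
ΔA needed = 20.258 − 13.466 = 6.792 sabins.
Net gain per m²: Δα = 0.71 − 0.08 = 0.63.
Area = ΔA/Δα = 6.792/0.63 = 10.8 m².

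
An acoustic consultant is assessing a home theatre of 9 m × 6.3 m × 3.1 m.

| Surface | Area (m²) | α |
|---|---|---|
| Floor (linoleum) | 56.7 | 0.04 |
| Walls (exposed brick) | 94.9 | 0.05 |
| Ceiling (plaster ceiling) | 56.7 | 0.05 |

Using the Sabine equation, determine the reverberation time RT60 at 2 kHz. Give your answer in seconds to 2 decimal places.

2.87 s

A = Σ Sᵢαᵢ = 56.7·0.04 + 94.9·0.05 + 56.7·0.05 = 9.848 sabins.
Room volume: 175.77 m³.
RT60 = 0.161 · V / A = 0.161 × 175.77 / 9.848 = 2.87 s.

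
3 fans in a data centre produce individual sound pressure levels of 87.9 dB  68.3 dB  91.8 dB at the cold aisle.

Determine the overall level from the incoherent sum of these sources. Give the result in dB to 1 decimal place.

Σ 10^(Lᵢ/10) = 2.137e+09.
Combined level = 10 log₁₀(2.137e+09) = 93.3 dB.

93.3 dB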